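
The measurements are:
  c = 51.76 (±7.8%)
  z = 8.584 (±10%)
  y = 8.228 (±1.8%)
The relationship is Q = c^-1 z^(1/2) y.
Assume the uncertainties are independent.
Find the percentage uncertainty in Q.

9.44%

Since Q is a product/quotient, work with relative uncertainties:
  (-1·δc/c)² = (-1×0.0780)² = 0.00608;  (½·δz/z)² = (0.5×0.100)² = 0.00250;  (1·δy/y)² = (1×0.0180)² = 0.000324
δQ/Q = √(0.00891) = 0.0944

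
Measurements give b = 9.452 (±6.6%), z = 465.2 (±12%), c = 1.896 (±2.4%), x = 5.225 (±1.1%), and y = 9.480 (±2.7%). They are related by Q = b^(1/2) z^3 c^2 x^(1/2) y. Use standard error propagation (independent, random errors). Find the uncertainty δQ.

8.82e+09

Products/powers → add relative errors in quadrature, weighted by exponent:
  (½·δb/b)² = (0.5×0.0660)² = 0.00109;  (3·δz/z)² = (3×0.120)² = 0.130;  (2·δc/c)² = (2×0.0240)² = 0.00230;  (½·δx/x)² = (0.5×0.0110)² = 3.03e-05;  (1·δy/y)² = (1×0.0270)² = 0.000729
δQ/Q = √(0.134) = 0.366
Q = 2.411e+10, so δQ = 0.366 × 2.411e+10 = 8.82e+09.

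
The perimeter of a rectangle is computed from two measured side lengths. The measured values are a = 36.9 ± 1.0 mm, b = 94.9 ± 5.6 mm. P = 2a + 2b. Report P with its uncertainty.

Absolute uncertainties add in quadrature for a linear combination:
  (2·δa)² = 4.00;  (2·δb)² = 125
δP = √(129) = 11.4 mm
P = 264 mm.

264 ± 11.4 mm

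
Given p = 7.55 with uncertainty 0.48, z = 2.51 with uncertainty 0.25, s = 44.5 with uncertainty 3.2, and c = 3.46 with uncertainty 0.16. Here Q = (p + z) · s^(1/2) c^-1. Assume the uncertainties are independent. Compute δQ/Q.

Let u = p + z = 10.1. δu = √(δp² + δz²) = √(0.230 + 0.0625) = 0.541, so δu/u = 0.0538.
Q is then a monomial in u, s, c:
δQ/Q = √((δu/u)² + (½·δs/s)² + (-1·δc/c)²) = √(0.00289 + 0.00129 + 0.00214) = 0.0795

0.0795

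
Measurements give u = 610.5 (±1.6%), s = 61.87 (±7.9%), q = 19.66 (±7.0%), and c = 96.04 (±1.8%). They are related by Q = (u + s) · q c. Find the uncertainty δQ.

94000

Let w = u + s = 672.4. δw = √(δu² + δs²) = √(95.4 + 23.9) = 10.9, so δw/w = 0.0162.
Q is then a monomial in w, q, c:
δQ/Q = √((δw/w)² + (1·δq/q)² + (1·δc/c)²) = √(0.000264 + 0.00490 + 0.000324) = 0.0741
Q = 1.27e+06, so δQ = 0.0741 × 1.27e+06 = 94000.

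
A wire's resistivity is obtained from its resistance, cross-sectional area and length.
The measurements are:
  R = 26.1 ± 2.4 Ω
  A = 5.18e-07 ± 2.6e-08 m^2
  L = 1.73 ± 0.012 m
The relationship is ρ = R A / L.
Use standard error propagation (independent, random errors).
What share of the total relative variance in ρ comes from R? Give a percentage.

76.7%

(δρ/ρ)² = (1·δR/R)² + (1·δA/A)² + (-1·δL/L)²
  R term: (1×0.0920)² = 0.00846
  A term: (1×0.0502)² = 0.00252
  L term: (-1×0.00694)² = 4.81e-05
Total = 0.0110. Share from R = 0.00846/0.0110 = 0.767.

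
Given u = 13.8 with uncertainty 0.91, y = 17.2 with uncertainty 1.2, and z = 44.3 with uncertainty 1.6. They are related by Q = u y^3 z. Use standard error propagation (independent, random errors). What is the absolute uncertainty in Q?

6.92e+05

Q is a product of powers, so relative uncertainties combine in quadrature:
  (1·δu/u)² = (1×0.0659)² = 0.00435;  (3·δy/y)² = (3×0.0698)² = 0.0438;  (1·δz/z)² = (1×0.0361)² = 0.00130
δQ/Q = √(0.0495) = 0.222
Q = 3.11e+06, so δQ = 0.222 × 3.11e+06 = 6.92e+05.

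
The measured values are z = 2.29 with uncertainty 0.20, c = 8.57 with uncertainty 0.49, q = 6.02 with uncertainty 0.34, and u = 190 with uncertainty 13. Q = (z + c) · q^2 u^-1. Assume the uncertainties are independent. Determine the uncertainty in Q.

Let w = z + c = 10.9. δw = √(δz² + δc²) = √(0.0400 + 0.240) = 0.529, so δw/w = 0.0487.
Q is then a monomial in w, q, u:
δQ/Q = √((δw/w)² + (2·δq/q)² + (-1·δu/u)²) = √(0.00237 + 0.0128 + 0.00468) = 0.141
Q = 2.07, so δQ = 0.141 × 2.07 = 0.292.

0.292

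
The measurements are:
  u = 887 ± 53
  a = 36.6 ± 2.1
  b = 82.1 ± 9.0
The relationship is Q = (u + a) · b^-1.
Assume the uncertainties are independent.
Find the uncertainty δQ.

1.39

Let w = u + a = 924. δw = √(δu² + δa²) = √(2810 + 4.41) = 53.0, so δw/w = 0.0574.
Q is then a monomial in w, b:
δQ/Q = √((δw/w)² + (-1·δb/b)²) = √(0.00330 + 0.0120) = 0.124
Q = 11.2, so δQ = 0.124 × 11.2 = 1.39.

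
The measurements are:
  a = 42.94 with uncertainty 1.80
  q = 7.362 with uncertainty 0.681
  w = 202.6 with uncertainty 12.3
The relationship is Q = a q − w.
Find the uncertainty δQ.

34.4

Let p = a·q = 316.1. δp/p = √((1·δa/a)² + (1·δq/q)²) = √(0.00176 + 0.00856) = 0.102, so δp = 32.1.
Q = p − w: δQ = √(δp² + δw²) = √(1030 + 151) = 34.4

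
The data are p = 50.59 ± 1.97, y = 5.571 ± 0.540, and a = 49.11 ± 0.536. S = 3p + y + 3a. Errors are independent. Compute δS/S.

Absolute uncertainties add in quadrature for a linear combination:
  (3·δp)² = 34.9;  (δy)² = 0.292;  (3·δa)² = 2.59
δS = √(37.8) = 6.15
S = 304.7, so δS/S = 6.15/304.7 = 0.0202.

0.0202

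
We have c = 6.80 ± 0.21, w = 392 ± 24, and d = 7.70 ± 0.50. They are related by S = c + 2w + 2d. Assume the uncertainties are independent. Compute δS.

Each term contributes (cᵢ δxᵢ)² to (δS)²:
  (δc)² = 0.0441;  (2·δw)² = 2300;  (2·δd)² = 1.00
δS = √(2310) = 48.0

48.0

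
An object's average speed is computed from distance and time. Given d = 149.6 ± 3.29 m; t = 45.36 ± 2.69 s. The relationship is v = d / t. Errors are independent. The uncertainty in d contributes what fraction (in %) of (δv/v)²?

12.1%

(δv/v)² = (1·δd/d)² + (-1·δt/t)²
  d term: (1×0.0220)² = 0.000484
  t term: (-1×0.0593)² = 0.00352
Total = 0.00400. Share from d = 0.000484/0.00400 = 0.121.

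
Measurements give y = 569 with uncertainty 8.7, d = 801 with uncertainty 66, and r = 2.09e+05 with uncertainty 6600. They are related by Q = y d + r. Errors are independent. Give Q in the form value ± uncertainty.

Let p = y·d = 4.56e+05. δp/p = √((1·δy/y)² + (1·δd/d)²) = √(0.000234 + 0.00679) = 0.0838, so δp = 38200.
Q = p + r: δQ = √(δp² + δr²) = √(1.46e+09 + 4.36e+07) = 38800
Q = 6.65e+05.

(6.65 ± 0.388) × 10^5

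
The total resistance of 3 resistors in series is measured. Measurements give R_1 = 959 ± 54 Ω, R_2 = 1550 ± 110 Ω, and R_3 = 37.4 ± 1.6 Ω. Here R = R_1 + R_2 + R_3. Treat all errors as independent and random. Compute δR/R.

Sums and differences: (δR)² = Σ (cᵢ δxᵢ)².
  (δR_1)² = 2920;  (δR_2)² = 12100;  (δR_3)² = 2.56
δR = √(15000) = 123 Ω
R = 2550 Ω, so δR/R = 123/2550 = 0.0481.

0.0481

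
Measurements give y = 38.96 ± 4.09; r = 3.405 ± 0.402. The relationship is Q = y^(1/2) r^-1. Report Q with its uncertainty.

1.833 ± 0.237

Q is a product of powers, so relative uncertainties combine in quadrature:
  (½·δy/y)² = (0.5×0.105)² = 0.00276;  (-1·δr/r)² = (-1×0.118)² = 0.0139
δQ/Q = √(0.0167) = 0.129
Q = 1.833, so δQ = 0.129 × 1.833 = 0.237.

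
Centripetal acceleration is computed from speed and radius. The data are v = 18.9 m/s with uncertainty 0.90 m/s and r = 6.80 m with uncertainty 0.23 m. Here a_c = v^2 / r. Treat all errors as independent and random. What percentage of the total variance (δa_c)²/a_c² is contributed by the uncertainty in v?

88.8%

(δa_c/a_c)² = (2·δv/v)² + (-1·δr/r)²
  v term: (2×0.0476)² = 0.00907
  r term: (-1×0.0338)² = 0.00114
Total = 0.0102. Share from v = 0.00907/0.0102 = 0.888.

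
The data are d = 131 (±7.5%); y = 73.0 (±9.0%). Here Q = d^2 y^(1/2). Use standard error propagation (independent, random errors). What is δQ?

23000

Products/powers → add relative errors in quadrature, weighted by exponent:
  (2·δd/d)² = (2×0.0750)² = 0.0225;  (½·δy/y)² = (0.5×0.0900)² = 0.00202
δQ/Q = √(0.0245) = 0.157
Q = 1.47e+05, so δQ = 0.157 × 1.47e+05 = 23000.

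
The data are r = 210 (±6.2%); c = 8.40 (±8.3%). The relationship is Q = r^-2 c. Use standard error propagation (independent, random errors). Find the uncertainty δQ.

Q is a product of powers, so relative uncertainties combine in quadrature:
  (-2·δr/r)² = (-2×0.0620)² = 0.0154;  (1·δc/c)² = (1×0.0830)² = 0.00689
δQ/Q = √(0.0223) = 0.149
Q = 0.000190, so δQ = 0.149 × 0.000190 = 2.84e-05.

2.84e-05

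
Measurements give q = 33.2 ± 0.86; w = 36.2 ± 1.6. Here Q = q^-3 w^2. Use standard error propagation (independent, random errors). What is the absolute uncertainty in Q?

Each factor contributes (exponent × relative error)² to (δQ/Q)²:
  (-3·δq/q)² = (-3×0.0259)² = 0.00604;  (2·δw/w)² = (2×0.0442)² = 0.00781
δQ/Q = √(0.0139) = 0.118
Q = 0.0358, so δQ = 0.118 × 0.0358 = 0.00421.

0.00421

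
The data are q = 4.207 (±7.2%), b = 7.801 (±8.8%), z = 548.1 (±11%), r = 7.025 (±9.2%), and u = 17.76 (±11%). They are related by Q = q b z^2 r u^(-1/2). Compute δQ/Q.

Each factor contributes (exponent × relative error)² to (δQ/Q)²:
  (1·δq/q)² = (1×0.0720)² = 0.00518;  (1·δb/b)² = (1×0.0880)² = 0.00774;  (2·δz/z)² = (2×0.110)² = 0.0484;  (1·δr/r)² = (1×0.0920)² = 0.00846;  (−½·δu/u)² = (-0.5×0.110)² = 0.00302
δQ/Q = √(0.0728) = 0.270

0.270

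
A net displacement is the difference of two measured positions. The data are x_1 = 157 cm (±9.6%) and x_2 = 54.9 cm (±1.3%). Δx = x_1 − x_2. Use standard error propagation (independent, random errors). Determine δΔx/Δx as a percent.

Δx is a linear combination, so absolute uncertainties add in quadrature:
  (δx_1)² = 227;  (δx_2)² = 0.509
δΔx = √(228) = 15.1 cm
Δx = 102 cm, so δΔx/Δx = 15.1/102 = 0.148.

14.8%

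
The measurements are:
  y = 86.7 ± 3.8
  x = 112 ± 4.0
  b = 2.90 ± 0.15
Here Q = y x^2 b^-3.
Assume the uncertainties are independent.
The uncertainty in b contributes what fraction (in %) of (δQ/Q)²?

(δQ/Q)² = (1·δy/y)² + (2·δx/x)² + (-3·δb/b)²
  y term: (1×0.0438)² = 0.00192
  x term: (2×0.0357)² = 0.00510
  b term: (-3×0.0517)² = 0.0241
Total = 0.0311. Share from b = 0.0241/0.0311 = 0.774.

77.4%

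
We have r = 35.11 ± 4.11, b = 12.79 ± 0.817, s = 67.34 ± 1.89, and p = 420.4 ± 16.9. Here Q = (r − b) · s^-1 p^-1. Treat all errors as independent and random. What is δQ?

Let u = r − b = 22.32. δu = √(δr² + δb²) = √(16.9 + 0.667) = 4.19, so δu/u = 0.188.
Q is then a monomial in u, s, p:
δQ/Q = √((δu/u)² + (-1·δs/s)² + (-1·δp/p)²) = √(0.0352 + 0.000788 + 0.00162) = 0.194
Q = 0.0007884, so δQ = 0.194 × 0.0007884 = 0.000153.

0.000153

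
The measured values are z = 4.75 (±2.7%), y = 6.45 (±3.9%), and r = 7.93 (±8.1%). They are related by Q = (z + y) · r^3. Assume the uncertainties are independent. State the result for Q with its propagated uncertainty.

5590 ± 1360

Let u = z + y = 11.2. δu = √(δz² + δy²) = √(0.0164 + 0.0633) = 0.282, so δu/u = 0.0252.
Q is then a monomial in u, r:
δQ/Q = √((δu/u)² + (3·δr/r)²) = √(0.000636 + 0.0590) = 0.244
Q = 5590, so δQ = 0.244 × 5590 = 1360.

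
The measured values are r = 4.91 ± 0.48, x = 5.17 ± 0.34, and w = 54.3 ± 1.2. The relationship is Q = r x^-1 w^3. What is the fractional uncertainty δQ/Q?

Products/powers → add relative errors in quadrature, weighted by exponent:
  (1·δr/r)² = (1×0.0978)² = 0.00956;  (-1·δx/x)² = (-1×0.0658)² = 0.00432;  (3·δw/w)² = (3×0.0221)² = 0.00440
δQ/Q = √(0.0183) = 0.135

0.135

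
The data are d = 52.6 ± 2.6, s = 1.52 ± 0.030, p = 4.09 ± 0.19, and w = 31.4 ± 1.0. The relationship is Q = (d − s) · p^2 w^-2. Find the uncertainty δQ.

Let u = d − s = 51.1. δu = √(δd² + δs²) = √(6.76 + 0.000900) = 2.60, so δu/u = 0.0509.
Q is then a monomial in u, p, w:
δQ/Q = √((δu/u)² + (2·δp/p)² + (-2·δw/w)²) = √(0.00259 + 0.00863 + 0.00406) = 0.124
Q = 0.867, so δQ = 0.124 × 0.867 = 0.107.

0.107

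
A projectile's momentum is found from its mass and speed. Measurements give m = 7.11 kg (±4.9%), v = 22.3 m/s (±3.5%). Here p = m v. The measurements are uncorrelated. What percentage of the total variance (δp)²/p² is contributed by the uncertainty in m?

66.2%

(δp/p)² = (1·δm/m)² + (1·δv/v)²
  m term: (1×0.0490)² = 0.00240
  v term: (1×0.0350)² = 0.00123
Total = 0.00363. Share from m = 0.00240/0.00363 = 0.662.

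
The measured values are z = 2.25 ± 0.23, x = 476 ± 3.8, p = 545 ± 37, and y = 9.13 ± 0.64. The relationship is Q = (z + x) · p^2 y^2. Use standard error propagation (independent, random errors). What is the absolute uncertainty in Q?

2.31e+09

Let u = z + x = 478. δu = √(δz² + δx²) = √(0.0529 + 14.4) = 3.81, so δu/u = 0.00796.
Q is then a monomial in u, p, y:
δQ/Q = √((δu/u)² + (2·δp/p)² + (2·δy/y)²) = √(6.34e-05 + 0.0184 + 0.0197) = 0.195
Q = 1.18e+10, so δQ = 0.195 × 1.18e+10 = 2.31e+09.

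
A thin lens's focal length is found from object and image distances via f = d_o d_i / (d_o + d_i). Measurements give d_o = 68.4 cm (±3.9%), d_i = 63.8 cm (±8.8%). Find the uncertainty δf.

1.63 cm

∂f/∂d_o = (d_i/(d_o+d_i))² = 0.233;  ∂f/∂d_i = (d_o/(d_o+d_i))² = 0.268
δf = √((∂f/∂d_o · δd_o)² + (∂f/∂d_i · δd_i)²) = √(0.386 + 2.26) = 1.63 cm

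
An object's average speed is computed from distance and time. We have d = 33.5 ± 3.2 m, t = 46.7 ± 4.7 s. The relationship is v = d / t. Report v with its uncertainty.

0.717 ± 0.0995 m/s

Each factor contributes (exponent × relative error)² to (δv/v)²:
  (1·δd/d)² = (1×0.0955)² = 0.00912;  (-1·δt/t)² = (-1×0.101)² = 0.0101
δv/v = √(0.0193) = 0.139
v = 0.717 m/s, so δv = 0.139 × 0.717 = 0.0995 m/s.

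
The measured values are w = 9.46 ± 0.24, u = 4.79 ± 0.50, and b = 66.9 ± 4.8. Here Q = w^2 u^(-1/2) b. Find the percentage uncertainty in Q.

10.2%

Relative error in a monomial: (δQ/Q)² = Σ (nᵢ · δxᵢ/xᵢ)².
  (2·δw/w)² = (2×0.0254)² = 0.00257;  (−½·δu/u)² = (-0.5×0.104)² = 0.00272;  (1·δb/b)² = (1×0.0717)² = 0.00515
δQ/Q = √(0.0104) = 0.102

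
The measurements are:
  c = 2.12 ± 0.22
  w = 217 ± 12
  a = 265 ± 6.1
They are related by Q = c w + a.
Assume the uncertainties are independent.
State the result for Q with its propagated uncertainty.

725 ± 54.4

Let p = c·w = 460. δp/p = √((1·δc/c)² + (1·δw/w)²) = √(0.0108 + 0.00306) = 0.118, so δp = 54.1.
Q = p + a: δQ = √(δp² + δa²) = √(2930 + 37.2) = 54.4
Q = 725.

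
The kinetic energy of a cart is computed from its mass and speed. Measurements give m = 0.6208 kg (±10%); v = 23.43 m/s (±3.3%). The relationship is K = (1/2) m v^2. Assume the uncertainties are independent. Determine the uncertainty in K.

20.4 J

For a monomial K ∝ m, v^2, fractional errors add in quadrature:
  (1·δm/m)² = (1×0.100)² = 0.0100;  (2·δv/v)² = (2×0.0330)² = 0.00436
δK/K = √(0.0144) = 0.120
K = 170.4 J, so δK = 0.120 × 170.4 = 20.4 J.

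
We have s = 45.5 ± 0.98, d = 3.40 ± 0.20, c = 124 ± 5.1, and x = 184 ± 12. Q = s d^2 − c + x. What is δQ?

Let p = s·d^2 = 526. δp/p = √((1·δs/s)² + (2·δd/d)²) = √(0.000464 + 0.0138) = 0.120, so δp = 62.9.
Q = p − c + x: δQ = √(δp² + δc² + δx²) = √(3960 + 26.0 + 144) = 64.2

64.2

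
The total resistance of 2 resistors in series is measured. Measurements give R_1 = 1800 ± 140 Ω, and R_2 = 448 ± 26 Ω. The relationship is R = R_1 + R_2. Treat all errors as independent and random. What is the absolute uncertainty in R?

142 Ω

For a sum/difference, combine absolute errors in quadrature:
  (δR_1)² = 19600;  (δR_2)² = 676
δR = √(20300) = 142 Ω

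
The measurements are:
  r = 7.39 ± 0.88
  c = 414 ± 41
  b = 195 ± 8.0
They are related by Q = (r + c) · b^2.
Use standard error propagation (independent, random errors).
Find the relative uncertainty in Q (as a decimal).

0.127

Let u = r + c = 421. δu = √(δr² + δc²) = √(0.774 + 1680) = 41.0, so δu/u = 0.0973.
Q is then a monomial in u, b:
δQ/Q = √((δu/u)² + (2·δb/b)²) = √(0.00947 + 0.00673) = 0.127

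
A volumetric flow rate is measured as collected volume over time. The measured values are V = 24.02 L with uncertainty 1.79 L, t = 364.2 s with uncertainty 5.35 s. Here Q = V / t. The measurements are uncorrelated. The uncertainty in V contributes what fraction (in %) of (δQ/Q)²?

96.3%

(δQ/Q)² = (1·δV/V)² + (-1·δt/t)²
  V term: (1×0.0745)² = 0.00555
  t term: (-1×0.0147)² = 0.000216
Total = 0.00577. Share from V = 0.00555/0.00577 = 0.963.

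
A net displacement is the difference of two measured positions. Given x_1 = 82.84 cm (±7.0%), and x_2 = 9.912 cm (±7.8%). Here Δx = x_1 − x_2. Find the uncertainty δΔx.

Each term contributes (cᵢ δxᵢ)² to (δΔx)²:
  (δx_1)² = 33.6;  (δx_2)² = 0.598
δΔx = √(34.2) = 5.85 cm

5.85 cm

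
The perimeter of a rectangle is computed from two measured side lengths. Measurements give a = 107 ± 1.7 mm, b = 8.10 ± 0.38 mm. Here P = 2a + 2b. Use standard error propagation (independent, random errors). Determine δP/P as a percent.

Absolute uncertainties add in quadrature for a linear combination:
  (2·δa)² = 11.6;  (2·δb)² = 0.578
δP = √(12.1) = 3.48 mm
P = 230 mm, so δP/P = 3.48/230 = 0.0151.

1.51%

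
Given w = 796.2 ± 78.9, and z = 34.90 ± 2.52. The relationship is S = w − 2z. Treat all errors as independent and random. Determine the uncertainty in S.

79.1

Each term contributes (cᵢ δxᵢ)² to (δS)²:
  (δw)² = 6230;  (2·δz)² = 25.4
δS = √(6250) = 79.1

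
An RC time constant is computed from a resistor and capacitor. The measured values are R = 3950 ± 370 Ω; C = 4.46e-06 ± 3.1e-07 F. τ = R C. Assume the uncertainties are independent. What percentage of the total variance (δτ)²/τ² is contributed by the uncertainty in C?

(δτ/τ)² = (1·δR/R)² + (1·δC/C)²
  R term: (1×0.0937)² = 0.00877
  C term: (1×0.0695)² = 0.00483
Total = 0.0136. Share from C = 0.00483/0.0136 = 0.355.

35.5%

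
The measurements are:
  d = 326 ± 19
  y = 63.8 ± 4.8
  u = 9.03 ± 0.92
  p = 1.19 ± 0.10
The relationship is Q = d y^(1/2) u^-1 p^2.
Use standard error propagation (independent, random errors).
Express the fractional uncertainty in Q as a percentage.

Relative error in a monomial: (δQ/Q)² = Σ (nᵢ · δxᵢ/xᵢ)².
  (1·δd/d)² = (1×0.0583)² = 0.00340;  (½·δy/y)² = (0.5×0.0752)² = 0.00142;  (-1·δu/u)² = (-1×0.102)² = 0.0104;  (2·δp/p)² = (2×0.0840)² = 0.0282
δQ/Q = √(0.0434) = 0.208

20.8%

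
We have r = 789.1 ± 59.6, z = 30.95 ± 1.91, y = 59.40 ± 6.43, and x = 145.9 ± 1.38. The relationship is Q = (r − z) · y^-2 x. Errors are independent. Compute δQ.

7.23

Let u = r − z = 758.1. δu = √(δr² + δz²) = √(3550 + 3.65) = 59.6, so δu/u = 0.0787.
Q is then a monomial in u, y, x:
δQ/Q = √((δu/u)² + (-2·δy/y)² + (1·δx/x)²) = √(0.00619 + 0.0469 + 8.95e-05) = 0.231
Q = 31.35, so δQ = 0.231 × 31.35 = 7.23.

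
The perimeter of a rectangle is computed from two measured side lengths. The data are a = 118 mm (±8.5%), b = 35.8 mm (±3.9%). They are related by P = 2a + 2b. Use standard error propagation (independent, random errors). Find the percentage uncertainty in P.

6.58%

P is a linear combination, so absolute uncertainties add in quadrature:
  (2·δa)² = 402;  (2·δb)² = 7.80
δP = √(410) = 20.3 mm
P = 308 mm, so δP/P = 20.3/308 = 0.0658.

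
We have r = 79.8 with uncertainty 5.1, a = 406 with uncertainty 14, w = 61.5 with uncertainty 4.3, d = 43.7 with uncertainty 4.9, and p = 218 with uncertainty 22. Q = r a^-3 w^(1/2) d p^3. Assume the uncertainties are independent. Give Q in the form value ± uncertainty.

Products/powers → add relative errors in quadrature, weighted by exponent:
  (1·δr/r)² = (1×0.0639)² = 0.00408;  (-3·δa/a)² = (-3×0.0345)² = 0.0107;  (½·δw/w)² = (0.5×0.0699)² = 0.00122;  (1·δd/d)² = (1×0.112)² = 0.0126;  (3·δp/p)² = (3×0.101)² = 0.0917
δQ/Q = √(0.120) = 0.347
Q = 4230, so δQ = 0.347 × 4230 = 1470.

4230 ± 1470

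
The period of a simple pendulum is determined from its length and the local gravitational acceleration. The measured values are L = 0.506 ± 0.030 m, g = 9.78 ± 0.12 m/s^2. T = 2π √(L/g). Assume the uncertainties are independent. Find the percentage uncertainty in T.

Each factor contributes (exponent × relative error)² to (δT/T)²:
  (½·δL/L)² = (0.5×0.0593)² = 0.000879;  (−½·δg/g)² = (-0.5×0.0123)² = 3.76e-05
δT/T = √(0.000916) = 0.0303

3.03%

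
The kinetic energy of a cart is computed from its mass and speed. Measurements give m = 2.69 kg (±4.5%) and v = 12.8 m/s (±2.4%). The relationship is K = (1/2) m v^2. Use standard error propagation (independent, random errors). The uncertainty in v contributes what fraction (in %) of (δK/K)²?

(δK/K)² = (1·δm/m)² + (2·δv/v)²
  m term: (1×0.0450)² = 0.00202
  v term: (2×0.0240)² = 0.00230
Total = 0.00433. Share from v = 0.00230/0.00433 = 0.532.

53.2%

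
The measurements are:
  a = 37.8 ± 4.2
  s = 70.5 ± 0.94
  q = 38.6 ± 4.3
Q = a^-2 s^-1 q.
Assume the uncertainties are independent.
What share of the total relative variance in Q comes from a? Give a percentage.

(δQ/Q)² = (-2·δa/a)² + (-1·δs/s)² + (1·δq/q)²
  a term: (-2×0.111)² = 0.0494
  s term: (-1×0.0133)² = 0.000178
  q term: (1×0.111)² = 0.0124
Total = 0.0620. Share from a = 0.0494/0.0620 = 0.797.

79.7%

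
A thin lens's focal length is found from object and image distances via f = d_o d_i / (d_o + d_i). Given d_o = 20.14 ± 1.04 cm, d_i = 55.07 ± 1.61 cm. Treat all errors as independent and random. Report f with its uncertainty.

14.75 ± 0.569 cm

∂f/∂d_o = (d_i/(d_o+d_i))² = 0.536;  ∂f/∂d_i = (d_o/(d_o+d_i))² = 0.0717
δf = √((∂f/∂d_o · δd_o)² + (∂f/∂d_i · δd_i)²) = √(0.311 + 0.0133) = 0.569 cm
f = 14.75 cm.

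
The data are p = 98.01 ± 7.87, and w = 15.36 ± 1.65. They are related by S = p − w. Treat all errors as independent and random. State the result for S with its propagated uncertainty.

82.65 ± 8.04

Each term contributes (cᵢ δxᵢ)² to (δS)²:
  (δp)² = 61.9;  (δw)² = 2.72
δS = √(64.7) = 8.04
S = 82.65.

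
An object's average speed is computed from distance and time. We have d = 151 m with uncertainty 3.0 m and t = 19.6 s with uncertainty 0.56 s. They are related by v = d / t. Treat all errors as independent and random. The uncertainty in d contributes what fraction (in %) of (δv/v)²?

32.6%

(δv/v)² = (1·δd/d)² + (-1·δt/t)²
  d term: (1×0.0199)² = 0.000395
  t term: (-1×0.0286)² = 0.000816
Total = 0.00121. Share from d = 0.000395/0.00121 = 0.326.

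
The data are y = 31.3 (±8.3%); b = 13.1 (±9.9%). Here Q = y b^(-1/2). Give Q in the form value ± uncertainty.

Since Q is a product/quotient, work with relative uncertainties:
  (1·δy/y)² = (1×0.0830)² = 0.00689;  (−½·δb/b)² = (-0.5×0.0990)² = 0.00245
δQ/Q = √(0.00934) = 0.0966
Q = 8.65, so δQ = 0.0966 × 8.65 = 0.836.

8.65 ± 0.836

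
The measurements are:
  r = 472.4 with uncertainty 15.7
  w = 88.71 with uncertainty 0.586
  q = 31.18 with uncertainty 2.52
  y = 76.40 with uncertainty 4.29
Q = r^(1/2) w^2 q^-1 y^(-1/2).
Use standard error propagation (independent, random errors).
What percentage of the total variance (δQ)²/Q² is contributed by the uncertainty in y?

(δQ/Q)² = (½·δr/r)² + (2·δw/w)² + (-1·δq/q)² + (−½·δy/y)²
  r term: (0.5×0.0332)² = 0.000276
  w term: (2×0.00661)² = 0.000175
  q term: (-1×0.0808)² = 0.00653
  y term: (-0.5×0.0562)² = 0.000788
Total = 0.00777. Share from y = 0.000788/0.00777 = 0.101.

10.1%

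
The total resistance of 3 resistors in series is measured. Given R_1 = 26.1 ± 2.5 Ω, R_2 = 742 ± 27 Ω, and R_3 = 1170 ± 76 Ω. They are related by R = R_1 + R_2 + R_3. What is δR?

Absolute uncertainties add in quadrature for a linear combination:
  (δR_1)² = 6.25;  (δR_2)² = 729;  (δR_3)² = 5780
δR = √(6510) = 80.7 Ω

80.7 Ω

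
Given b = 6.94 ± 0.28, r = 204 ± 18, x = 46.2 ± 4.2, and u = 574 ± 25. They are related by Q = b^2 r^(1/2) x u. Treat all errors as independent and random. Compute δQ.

Products/powers → add relative errors in quadrature, weighted by exponent:
  (2·δb/b)² = (2×0.0403)² = 0.00651;  (½·δr/r)² = (0.5×0.0882)² = 0.00195;  (1·δx/x)² = (1×0.0909)² = 0.00826;  (1·δu/u)² = (1×0.0436)² = 0.00190
δQ/Q = √(0.0186) = 0.136
Q = 1.82e+07, so δQ = 0.136 × 1.82e+07 = 2.49e+06.

2.49e+06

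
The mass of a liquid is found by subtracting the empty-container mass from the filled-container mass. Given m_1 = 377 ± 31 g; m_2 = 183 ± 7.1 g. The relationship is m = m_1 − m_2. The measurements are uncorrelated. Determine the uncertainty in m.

31.8 g

Each term contributes (cᵢ δxᵢ)² to (δm)²:
  (δm_1)² = 961;  (δm_2)² = 50.4
δm = √(1010) = 31.8 g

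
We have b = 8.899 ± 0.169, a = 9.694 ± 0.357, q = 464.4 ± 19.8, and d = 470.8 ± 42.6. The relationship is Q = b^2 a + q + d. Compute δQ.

Let p = b^2·a = 767.7. δp/p = √((2·δb/b)² + (1·δa/a)²) = √(0.00144 + 0.00136) = 0.0529, so δp = 40.6.
Q = p + q + d: δQ = √(δp² + δq² + δd²) = √(1650 + 392 + 1810) = 62.1

62.1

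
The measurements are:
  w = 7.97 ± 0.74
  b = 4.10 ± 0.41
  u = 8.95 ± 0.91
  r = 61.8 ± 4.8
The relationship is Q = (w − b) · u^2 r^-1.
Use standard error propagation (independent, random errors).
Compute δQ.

1.55

Let h = w − b = 3.87. δh = √(δw² + δb²) = √(0.548 + 0.168) = 0.846, so δh/h = 0.219.
Q is then a monomial in h, u, r:
δQ/Q = √((δh/h)² + (2·δu/u)² + (-1·δr/r)²) = √(0.0478 + 0.0414 + 0.00603) = 0.308
Q = 5.02, so δQ = 0.308 × 5.02 = 1.55.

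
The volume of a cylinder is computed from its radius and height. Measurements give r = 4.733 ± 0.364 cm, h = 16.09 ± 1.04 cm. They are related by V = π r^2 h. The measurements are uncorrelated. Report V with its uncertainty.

Products/powers → add relative errors in quadrature, weighted by exponent:
  (2·δr/r)² = (2×0.0769)² = 0.0237;  (1·δh/h)² = (1×0.0646)² = 0.00418
δV/V = √(0.0278) = 0.167
V = 1132 cm^3, so δV = 0.167 × 1132 = 189 cm^3.

1132 ± 189 cm^3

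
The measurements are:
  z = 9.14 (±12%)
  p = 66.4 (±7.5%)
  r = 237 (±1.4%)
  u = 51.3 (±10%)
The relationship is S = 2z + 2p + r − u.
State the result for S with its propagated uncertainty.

337 ± 11.9

Each term contributes (cᵢ δxᵢ)² to (δS)²:
  (2·δz)² = 4.81;  (2·δp)² = 99.2;  (δr)² = 11.0;  (δu)² = 26.3
δS = √(141) = 11.9
S = 337.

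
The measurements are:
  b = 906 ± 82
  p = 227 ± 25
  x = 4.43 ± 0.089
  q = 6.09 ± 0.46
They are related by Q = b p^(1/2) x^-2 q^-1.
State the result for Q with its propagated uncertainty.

114 ± 15.6

Relative error in a monomial: (δQ/Q)² = Σ (nᵢ · δxᵢ/xᵢ)².
  (1·δb/b)² = (1×0.0905)² = 0.00819;  (½·δp/p)² = (0.5×0.110)² = 0.00303;  (-2·δx/x)² = (-2×0.0201)² = 0.00161;  (-1·δq/q)² = (-1×0.0755)² = 0.00571
δQ/Q = √(0.0185) = 0.136
Q = 114, so δQ = 0.136 × 114 = 15.6.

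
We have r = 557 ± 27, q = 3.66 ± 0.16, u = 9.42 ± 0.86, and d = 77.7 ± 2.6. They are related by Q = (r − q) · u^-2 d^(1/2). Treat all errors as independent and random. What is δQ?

10.4

Let w = r − q = 553. δw = √(δr² + δq²) = √(729 + 0.0256) = 27.0, so δw/w = 0.0488.
Q is then a monomial in w, u, d:
δQ/Q = √((δw/w)² + (-2·δu/u)² + (½·δd/d)²) = √(0.00238 + 0.0333 + 0.000280) = 0.190
Q = 55.0, so δQ = 0.190 × 55.0 = 10.4.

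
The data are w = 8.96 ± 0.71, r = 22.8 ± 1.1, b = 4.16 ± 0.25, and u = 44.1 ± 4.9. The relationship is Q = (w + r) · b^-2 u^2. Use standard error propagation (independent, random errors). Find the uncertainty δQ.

914

Let h = w + r = 31.8. δh = √(δw² + δr²) = √(0.504 + 1.21) = 1.31, so δh/h = 0.0412.
Q is then a monomial in h, b, u:
δQ/Q = √((δh/h)² + (-2·δb/b)² + (2·δu/u)²) = √(0.00170 + 0.0144 + 0.0494) = 0.256
Q = 3570, so δQ = 0.256 × 3570 = 914.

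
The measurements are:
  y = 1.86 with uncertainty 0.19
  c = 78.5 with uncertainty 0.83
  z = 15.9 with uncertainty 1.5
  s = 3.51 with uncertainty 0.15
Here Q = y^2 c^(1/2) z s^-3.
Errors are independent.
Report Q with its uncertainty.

Each factor contributes (exponent × relative error)² to (δQ/Q)²:
  (2·δy/y)² = (2×0.102)² = 0.0417;  (½·δc/c)² = (0.5×0.0106)² = 2.79e-05;  (1·δz/z)² = (1×0.0943)² = 0.00890;  (-3·δs/s)² = (-3×0.0427)² = 0.0164
δQ/Q = √(0.0671) = 0.259
Q = 11.3, so δQ = 0.259 × 11.3 = 2.92.

11.3 ± 2.92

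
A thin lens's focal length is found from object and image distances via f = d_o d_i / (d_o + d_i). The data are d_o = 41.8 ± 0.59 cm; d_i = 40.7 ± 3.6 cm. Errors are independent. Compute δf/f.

0.0454

∂f/∂d_o = (d_i/(d_o+d_i))² = 0.243;  ∂f/∂d_i = (d_o/(d_o+d_i))² = 0.257
δf = √((∂f/∂d_o · δd_o)² + (∂f/∂d_i · δd_i)²) = √(0.0206 + 0.854) = 0.935 cm
f = 20.6 cm, so δf/f = 0.935/20.6 = 0.0454.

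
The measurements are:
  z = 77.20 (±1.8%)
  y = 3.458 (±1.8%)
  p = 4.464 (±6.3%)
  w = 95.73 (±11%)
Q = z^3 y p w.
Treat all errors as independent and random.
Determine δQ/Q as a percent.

13.9%

For a monomial Q ∝ z^3, y, p, w, fractional errors add in quadrature:
  (3·δz/z)² = (3×0.0180)² = 0.00292;  (1·δy/y)² = (1×0.0180)² = 0.000324;  (1·δp/p)² = (1×0.0630)² = 0.00397;  (1·δw/w)² = (1×0.110)² = 0.0121
δQ/Q = √(0.0193) = 0.139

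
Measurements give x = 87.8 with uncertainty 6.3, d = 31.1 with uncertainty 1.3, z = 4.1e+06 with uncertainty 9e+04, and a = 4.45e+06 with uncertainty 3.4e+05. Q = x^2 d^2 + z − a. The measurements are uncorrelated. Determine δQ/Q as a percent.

18.1%

Let p = x^2·d^2 = 7.46e+06. δp/p = √((2·δx/x)² + (2·δd/d)²) = √(0.0206 + 0.00699) = 0.166, so δp = 1.24e+06.
Q = p + z − a: δQ = √(δp² + δz² + δa²) = √(1.53e+12 + 8.1e+09 + 1.16e+11) = 1.29e+06
Q = 7.11e+06, so δQ/Q = 1.29e+06/7.11e+06 = 0.181.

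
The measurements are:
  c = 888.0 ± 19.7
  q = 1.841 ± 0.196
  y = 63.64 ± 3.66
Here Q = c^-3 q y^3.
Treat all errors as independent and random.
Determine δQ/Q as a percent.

21.3%

Each factor contributes (exponent × relative error)² to (δQ/Q)²:
  (-3·δc/c)² = (-3×0.0222)² = 0.00443;  (1·δq/q)² = (1×0.106)² = 0.0113;  (3·δy/y)² = (3×0.0575)² = 0.0298
δQ/Q = √(0.0455) = 0.213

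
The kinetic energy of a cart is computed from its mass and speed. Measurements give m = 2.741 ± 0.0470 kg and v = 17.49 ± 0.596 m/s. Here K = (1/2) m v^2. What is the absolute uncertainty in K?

Since K is a product/quotient, work with relative uncertainties:
  (1·δm/m)² = (1×0.0171)² = 0.000294;  (2·δv/v)² = (2×0.0341)² = 0.00464
δK/K = √(0.00494) = 0.0703
K = 419.2 J, so δK = 0.0703 × 419.2 = 29.5 J.

29.5 J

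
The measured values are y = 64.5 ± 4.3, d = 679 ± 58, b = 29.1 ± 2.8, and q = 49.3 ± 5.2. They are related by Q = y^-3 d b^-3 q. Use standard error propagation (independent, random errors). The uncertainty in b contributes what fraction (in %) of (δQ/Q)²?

(δQ/Q)² = (-3·δy/y)² + (1·δd/d)² + (-3·δb/b)² + (1·δq/q)²
  y term: (-3×0.0667)² = 0.0400
  d term: (1×0.0854)² = 0.00730
  b term: (-3×0.0962)² = 0.0833
  q term: (1×0.105)² = 0.0111
Total = 0.142. Share from b = 0.0833/0.142 = 0.588.

58.8%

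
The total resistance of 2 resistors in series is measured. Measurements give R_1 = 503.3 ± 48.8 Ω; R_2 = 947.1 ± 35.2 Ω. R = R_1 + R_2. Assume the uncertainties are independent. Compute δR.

Absolute uncertainties add in quadrature for a linear combination:
  (δR_1)² = 2380;  (δR_2)² = 1240
δR = √(3620) = 60.2 Ω

60.2 Ω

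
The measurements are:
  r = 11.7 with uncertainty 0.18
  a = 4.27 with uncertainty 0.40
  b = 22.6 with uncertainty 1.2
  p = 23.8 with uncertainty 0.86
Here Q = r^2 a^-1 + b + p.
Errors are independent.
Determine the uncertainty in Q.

3.49

Let w = r^2·a^-1 = 32.1. δw/w = √((2·δr/r)² + (-1·δa/a)²) = √(0.000947 + 0.00878) = 0.0986, so δw = 3.16.
Q = w + b + p: δQ = √(δw² + δb² + δp²) = √(9.99 + 1.44 + 0.740) = 3.49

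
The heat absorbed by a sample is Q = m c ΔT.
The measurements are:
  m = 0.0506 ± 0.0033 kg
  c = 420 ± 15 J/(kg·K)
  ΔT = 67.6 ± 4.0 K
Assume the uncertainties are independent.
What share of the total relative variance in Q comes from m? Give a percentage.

47.1%

(δQ/Q)² = (1·δm/m)² + (1·δc/c)² + (1·δΔT/ΔT)²
  m term: (1×0.0652)² = 0.00425
  c term: (1×0.0357)² = 0.00128
  ΔT term: (1×0.0592)² = 0.00350
Total = 0.00903. Share from m = 0.00425/0.00903 = 0.471.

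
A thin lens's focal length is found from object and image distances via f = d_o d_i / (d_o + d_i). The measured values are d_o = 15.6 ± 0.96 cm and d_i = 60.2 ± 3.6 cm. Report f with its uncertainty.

∂f/∂d_o = (d_i/(d_o+d_i))² = 0.631;  ∂f/∂d_i = (d_o/(d_o+d_i))² = 0.0424
δf = √((∂f/∂d_o · δd_o)² + (∂f/∂d_i · δd_i)²) = √(0.367 + 0.0233) = 0.624 cm
f = 12.4 cm.

12.4 ± 0.624 cm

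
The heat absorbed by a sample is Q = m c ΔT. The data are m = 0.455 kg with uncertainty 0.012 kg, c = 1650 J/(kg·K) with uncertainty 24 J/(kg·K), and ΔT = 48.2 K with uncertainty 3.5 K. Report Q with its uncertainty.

36200 ± 2840 J

Each factor contributes (exponent × relative error)² to (δQ/Q)²:
  (1·δm/m)² = (1×0.0264)² = 0.000696;  (1·δc/c)² = (1×0.0145)² = 0.000212;  (1·δΔT/ΔT)² = (1×0.0726)² = 0.00527
δQ/Q = √(0.00618) = 0.0786
Q = 36200 J, so δQ = 0.0786 × 36200 = 2840 J.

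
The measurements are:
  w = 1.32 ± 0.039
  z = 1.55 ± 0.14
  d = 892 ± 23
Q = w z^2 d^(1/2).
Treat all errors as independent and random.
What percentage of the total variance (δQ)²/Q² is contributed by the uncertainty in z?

(δQ/Q)² = (1·δw/w)² + (2·δz/z)² + (½·δd/d)²
  w term: (1×0.0295)² = 0.000873
  z term: (2×0.0903)² = 0.0326
  d term: (0.5×0.0258)² = 0.000166
Total = 0.0337. Share from z = 0.0326/0.0337 = 0.969.

96.9%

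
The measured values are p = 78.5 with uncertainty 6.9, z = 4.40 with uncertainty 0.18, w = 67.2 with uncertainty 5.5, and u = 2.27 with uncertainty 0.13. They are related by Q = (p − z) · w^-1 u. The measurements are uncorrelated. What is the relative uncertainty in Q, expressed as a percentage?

13.7%

Let h = p − z = 74.1. δh = √(δp² + δz²) = √(47.6 + 0.0324) = 6.90, so δh/h = 0.0931.
Q is then a monomial in h, w, u:
δQ/Q = √((δh/h)² + (-1·δw/w)² + (1·δu/u)²) = √(0.00868 + 0.00670 + 0.00328) = 0.137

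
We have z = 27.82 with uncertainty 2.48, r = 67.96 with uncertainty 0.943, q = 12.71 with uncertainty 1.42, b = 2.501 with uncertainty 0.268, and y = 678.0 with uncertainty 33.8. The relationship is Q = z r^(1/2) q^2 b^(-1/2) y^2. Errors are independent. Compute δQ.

Relative error in a monomial: (δQ/Q)² = Σ (nᵢ · δxᵢ/xᵢ)².
  (1·δz/z)² = (1×0.0891)² = 0.00795;  (½·δr/r)² = (0.5×0.0139)² = 4.81e-05;  (2·δq/q)² = (2×0.112)² = 0.0499;  (−½·δb/b)² = (-0.5×0.107)² = 0.00287;  (2·δy/y)² = (2×0.0499)² = 0.00994
δQ/Q = √(0.0707) = 0.266
Q = 1.077e+10, so δQ = 0.266 × 1.077e+10 = 2.86e+09.

2.86e+09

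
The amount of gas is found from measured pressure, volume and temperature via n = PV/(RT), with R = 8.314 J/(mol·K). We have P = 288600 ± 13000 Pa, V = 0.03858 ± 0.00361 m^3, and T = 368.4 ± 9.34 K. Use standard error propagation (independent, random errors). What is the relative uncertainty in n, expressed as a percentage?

10.7%

Since n is a product/quotient, work with relative uncertainties:
  (1·δP/P)² = (1×0.0450)² = 0.00203;  (1·δV/V)² = (1×0.0936)² = 0.00876;  (-1·δT/T)² = (-1×0.0254)² = 0.000643
δn/n = √(0.0114) = 0.107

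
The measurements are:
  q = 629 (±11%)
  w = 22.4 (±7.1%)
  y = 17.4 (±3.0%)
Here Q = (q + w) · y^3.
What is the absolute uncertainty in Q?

Let u = q + w = 651. δu = √(δq² + δw²) = √(4790 + 2.53) = 69.2, so δu/u = 0.106.
Q is then a monomial in u, y:
δQ/Q = √((δu/u)² + (3·δy/y)²) = √(0.0113 + 0.00810) = 0.139
Q = 3.43e+06, so δQ = 0.139 × 3.43e+06 = 4.78e+05.

4.78e+05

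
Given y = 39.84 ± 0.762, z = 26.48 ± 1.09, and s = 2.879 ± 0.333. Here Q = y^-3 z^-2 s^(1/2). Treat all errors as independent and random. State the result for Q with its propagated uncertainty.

Since Q is a product/quotient, work with relative uncertainties:
  (-3·δy/y)² = (-3×0.0191)² = 0.00329;  (-2·δz/z)² = (-2×0.0412)² = 0.00678;  (½·δs/s)² = (0.5×0.116)² = 0.00334
δQ/Q = √(0.0134) = 0.116
Q = 3.827e-08, so δQ = 0.116 × 3.827e-08 = 4.43e-09.

(3.827 ± 0.443) × 10^-8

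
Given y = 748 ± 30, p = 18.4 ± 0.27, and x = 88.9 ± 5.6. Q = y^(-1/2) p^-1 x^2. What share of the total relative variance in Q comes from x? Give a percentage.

96.3%

(δQ/Q)² = (−½·δy/y)² + (-1·δp/p)² + (2·δx/x)²
  y term: (-0.5×0.0401)² = 0.000402
  p term: (-1×0.0147)² = 0.000215
  x term: (2×0.0630)² = 0.0159
Total = 0.0165. Share from x = 0.0159/0.0165 = 0.963.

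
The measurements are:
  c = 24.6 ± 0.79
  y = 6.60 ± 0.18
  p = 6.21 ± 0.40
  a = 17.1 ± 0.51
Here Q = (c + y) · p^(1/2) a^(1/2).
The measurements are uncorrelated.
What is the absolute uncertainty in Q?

14.1

Let u = c + y = 31.2. δu = √(δc² + δy²) = √(0.624 + 0.0324) = 0.810, so δu/u = 0.0260.
Q is then a monomial in u, p, a:
δQ/Q = √((δu/u)² + (½·δp/p)² + (½·δa/a)²) = √(0.000674 + 0.00104 + 0.000222) = 0.0440
Q = 322, so δQ = 0.0440 × 322 = 14.1.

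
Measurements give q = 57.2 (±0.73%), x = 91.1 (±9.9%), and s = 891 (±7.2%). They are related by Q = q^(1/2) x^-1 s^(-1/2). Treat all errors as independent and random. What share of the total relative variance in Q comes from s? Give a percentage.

11.7%

(δQ/Q)² = (½·δq/q)² + (-1·δx/x)² + (−½·δs/s)²
  q term: (0.5×0.00730)² = 1.33e-05
  x term: (-1×0.0990)² = 0.00980
  s term: (-0.5×0.0720)² = 0.00130
Total = 0.0111. Share from s = 0.00130/0.0111 = 0.117.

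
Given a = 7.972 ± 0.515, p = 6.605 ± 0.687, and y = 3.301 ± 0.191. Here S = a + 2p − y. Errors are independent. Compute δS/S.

S is a linear combination, so absolute uncertainties add in quadrature:
  (δa)² = 0.265;  (2·δp)² = 1.89;  (δy)² = 0.0365
δS = √(2.19) = 1.48
S = 17.88, so δS/S = 1.48/17.88 = 0.0828.

0.0828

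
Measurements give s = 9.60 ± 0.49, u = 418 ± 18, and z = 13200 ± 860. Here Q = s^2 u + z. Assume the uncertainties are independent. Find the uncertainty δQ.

Let p = s^2·u = 38500. δp/p = √((2·δs/s)² + (1·δu/u)²) = √(0.0104 + 0.00185) = 0.111, so δp = 4270.
Q = p + z: δQ = √(δp² + δz²) = √(1.82e+07 + 7.4e+05) = 4350

4350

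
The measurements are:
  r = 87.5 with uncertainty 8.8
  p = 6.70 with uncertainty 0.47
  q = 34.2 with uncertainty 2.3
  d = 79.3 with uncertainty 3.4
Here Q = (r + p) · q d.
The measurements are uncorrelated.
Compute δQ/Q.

0.123

Let u = r + p = 94.2. δu = √(δr² + δp²) = √(77.4 + 0.221) = 8.81, so δu/u = 0.0936.
Q is then a monomial in u, q, d:
δQ/Q = √((δu/u)² + (1·δq/q)² + (1·δd/d)²) = √(0.00875 + 0.00452 + 0.00184) = 0.123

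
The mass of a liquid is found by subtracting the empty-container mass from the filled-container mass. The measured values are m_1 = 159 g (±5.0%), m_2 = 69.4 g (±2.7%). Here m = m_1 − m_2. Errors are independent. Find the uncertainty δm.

8.17 g

m is a linear combination, so absolute uncertainties add in quadrature:
  (δm_1)² = 63.2;  (δm_2)² = 3.51
δm = √(66.7) = 8.17 g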